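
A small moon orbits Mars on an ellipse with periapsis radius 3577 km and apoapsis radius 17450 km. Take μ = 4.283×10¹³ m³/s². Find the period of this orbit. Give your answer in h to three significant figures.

T ≈ 9.09 h

Semi-major axis a = (r_p + r_a)/2 = (3577.0 + 17450)/2 = 10514 km = 1.051×10⁷ m.
By Kepler's third law T = 2π√(a³/μ) = 2π × 5.209×10³ = 3.273×10⁴ s.
= 9.091 h.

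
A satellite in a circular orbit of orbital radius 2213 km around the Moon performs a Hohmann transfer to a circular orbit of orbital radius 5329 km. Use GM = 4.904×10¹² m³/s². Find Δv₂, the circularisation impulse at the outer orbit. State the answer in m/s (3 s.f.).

r₁ = 2213 km = 2.213×10⁶ m.
r₂ = 5329 km = 5.329×10⁶ m.
Transfer ellipse a_t = (r₁ + r₂)/2 = 3.771×10⁶ m.
At r₁: circular v_c1 = √(μ/r₁) = 1489 m/s; transfer-perilune v_p = √[μ(2/r₁ − 1/a_t)] = 1770 m/s.
At r₂: circular v_c2 = √(μ/r₂) = 959.3 m/s; transfer-apolune v_a = √[μ(2/r₂ − 1/a_t)] = 734.9 m/s.
Δv₂ = v_c2 − v_a = 224.4 m/s.

Δv ≈ 224 m/s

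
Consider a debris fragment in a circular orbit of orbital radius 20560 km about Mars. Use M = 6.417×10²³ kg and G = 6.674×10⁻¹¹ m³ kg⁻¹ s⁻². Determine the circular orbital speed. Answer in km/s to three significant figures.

v ≈ 1.44 km/s

μ = GM = 6.674×10⁻¹¹ × 6.417×10²³ = 4.283×10¹³ m³/s².
r = 20560 km = 2.056×10⁷ m.
For a circular orbit v = √(μ/r) = √(4.283×10¹³ / 2.056×10⁷) = √(2.083×10⁶) = 1443 m/s.
That is 1.443 km/s.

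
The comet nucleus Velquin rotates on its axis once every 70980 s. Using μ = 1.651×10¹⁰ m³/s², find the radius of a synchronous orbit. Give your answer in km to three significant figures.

r_sync ≈ 1280 km

A synchronous orbit has period T, so by Kepler's third law a = (μT²/4π²)^(1/3).
μT²/4π² = 1.651×10¹⁰ × (7.098×10⁴)² / 39.48 = 2.107×10¹⁸ m³.
a = 1.282×10⁶ m = 1282.0 km.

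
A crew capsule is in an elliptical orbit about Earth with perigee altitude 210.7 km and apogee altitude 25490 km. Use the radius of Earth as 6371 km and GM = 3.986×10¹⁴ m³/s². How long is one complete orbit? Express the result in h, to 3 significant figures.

r_p = 6371 + 210.7 = 6581.7 km = 6.5817×10⁶ m.
r_a = 6371 + 25490 = 31861 km = 3.1861×10⁷ m.
Semi-major axis a = (r_p + r_a)/2 = (6581.7 + 31861)/2 = 19221 km = 1.922×10⁷ m.
By Kepler's third law T = 2π√(a³/μ) = 2π × 4.221×10³ = 2.652×10⁴ s.
= 7.367 h.

T ≈ 7.37 h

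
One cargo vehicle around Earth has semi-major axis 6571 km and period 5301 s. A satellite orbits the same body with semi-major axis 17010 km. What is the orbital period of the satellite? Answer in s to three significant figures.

T₂ ≈ 22100 s

Kepler's third law: T² ∝ a³, so T₂ = T₁ (a₂/a₁)^(3/2).
a₂/a₁ = 2.589, (a₂/a₁)^(3/2) = 4.165.
T₂ = 5301 × 4.165 = 22080 s.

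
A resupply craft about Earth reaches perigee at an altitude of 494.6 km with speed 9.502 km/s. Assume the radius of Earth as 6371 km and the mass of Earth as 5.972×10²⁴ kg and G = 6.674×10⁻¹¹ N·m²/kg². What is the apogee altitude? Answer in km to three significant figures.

apogee altitude ≈ 17600 km

μ = GM = 6.674×10⁻¹¹ × 5.972×10²⁴ = 3.986×10¹⁴ m³/s².
r_p = 6371 + 494.6 = 6865.6 km = 6.866×10⁶ m.
Specific energy ε = v²/2 − μ/r = -1.291×10⁷ J/kg, so a = −μ/(2ε) = 1.544×10⁷ m.
The apsides satisfy r_p + r_a = 2a, so the apogee radius is 2a − r_p = 2.401×10⁷ m = 24009 km.
Apogee altitude = 24009 − 6371 = 17638 km.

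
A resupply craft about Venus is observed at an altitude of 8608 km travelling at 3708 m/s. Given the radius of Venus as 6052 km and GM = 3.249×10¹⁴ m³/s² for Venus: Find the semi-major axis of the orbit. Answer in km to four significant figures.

r = 6052 + 8608 = 14660 km = 1.466×10⁷ m.
Specific orbital energy ε = v²/2 − μ/r = (3708)²/2 − 3.249×10¹⁴/1.466×10⁷ = -1.529×10⁷ J/kg.
Since ε = −μ/(2a), a = −μ/(2ε) = 1.063×10⁷ m = 10626 km.

a ≈ 10630 km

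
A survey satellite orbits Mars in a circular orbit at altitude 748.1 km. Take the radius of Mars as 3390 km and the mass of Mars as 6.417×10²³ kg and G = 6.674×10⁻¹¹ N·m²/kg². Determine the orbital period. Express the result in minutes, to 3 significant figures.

T ≈ 135 minutes

μ = GM = 6.674×10⁻¹¹ × 6.417×10²³ = 4.283×10¹³ m³/s².
r = 3390 + 748.1 = 4138.1 km = 4.1381×10⁶ m.
Kepler's third law: T = 2π√(r³/μ) = 2π√((4.138×10⁶)³ / 4.283×10¹³).
r³/μ = 1.655×10⁶ s², so T = 2π × 1.286×10³ = 8.082×10³ s.
Converting: 8.082×10³ s ÷ 60.00 = 134.7 minutes.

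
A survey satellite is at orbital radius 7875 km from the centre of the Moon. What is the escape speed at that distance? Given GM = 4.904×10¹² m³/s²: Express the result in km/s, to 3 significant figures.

r = 7875 km = 7.875×10⁶ m.
Escape speed v_esc = √(2μ/r) = √(2 × 4.904×10¹² / 7.875×10⁶) = √(1.245×10⁶) = 1116 m/s.
= 1.116 km/s.

v_esc ≈ 1.12 km/s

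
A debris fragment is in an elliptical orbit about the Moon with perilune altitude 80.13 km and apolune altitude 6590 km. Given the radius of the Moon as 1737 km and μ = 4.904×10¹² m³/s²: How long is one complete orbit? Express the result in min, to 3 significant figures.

T ≈ 540 min

r_p = 1737 + 80.13 = 1817.1 km = 1.8171×10⁶ m.
r_a = 1737 + 6590 = 8327.0 km = 8.3270×10⁶ m.
Semi-major axis a = (r_p + r_a)/2 = (1817.1 + 8327.0)/2 = 5072.1 km = 5.072×10⁶ m.
By Kepler's third law T = 2π√(a³/μ) = 2π × 5.158×10³ = 3.241×10⁴ s.
= 540.2 min.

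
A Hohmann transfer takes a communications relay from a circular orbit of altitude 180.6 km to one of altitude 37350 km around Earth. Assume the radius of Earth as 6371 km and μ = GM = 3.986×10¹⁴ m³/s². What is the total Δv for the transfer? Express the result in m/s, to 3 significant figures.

Δv_total ≈ 3960 m/s

r₁ = 6371 + 180.6 = 6551.6 km = 6.5516×10⁶ m.
r₂ = 6371 + 37350 = 43721 km = 4.3721×10⁷ m.
Transfer ellipse a_t = (r₁ + r₂)/2 = 2.514×10⁷ m.
At r₁: circular v_c1 = √(μ/r₁) = 7800 m/s; transfer-perigee v_p = √[μ(2/r₁ − 1/a_t)] = 10290 m/s.
Δv₁ = v_p − v_c1 = 2487 m/s.
At r₂: circular v_c2 = √(μ/r₂) = 3019 m/s; transfer-apogee v_a = √[μ(2/r₂ − 1/a_t)] = 1542 m/s.
Δv₂ = v_c2 − v_a = 1478 m/s.
Total Δv = Δv₁ + Δv₂ = 3965 m/s.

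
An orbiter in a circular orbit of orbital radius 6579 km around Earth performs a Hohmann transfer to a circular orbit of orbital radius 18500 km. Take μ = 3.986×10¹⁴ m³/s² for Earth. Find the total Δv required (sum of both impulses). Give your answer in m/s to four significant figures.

r₁ = 6579 km = 6.579×10⁶ m.
r₂ = 18500 km = 1.850×10⁷ m.
Transfer ellipse a_t = (r₁ + r₂)/2 = 1.254×10⁷ m.
At r₁: circular v_c1 = √(μ/r₁) = 7784 m/s; transfer-perigee v_p = √[μ(2/r₁ − 1/a_t)] = 9454 m/s.
Δv₁ = v_p − v_c1 = 1671 m/s.
At r₂: circular v_c2 = √(μ/r₂) = 4642 m/s; transfer-apogee v_a = √[μ(2/r₂ − 1/a_t)] = 3362 m/s.
Δv₂ = v_c2 − v_a = 1280 m/s.
Total Δv = Δv₁ + Δv₂ = 2950 m/s.

Δv_total ≈ 2950 m/s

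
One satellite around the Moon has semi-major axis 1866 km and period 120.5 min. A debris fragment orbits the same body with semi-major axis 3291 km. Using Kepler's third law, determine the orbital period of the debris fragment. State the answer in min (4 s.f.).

T₂ ≈ 282.2 min

Kepler's third law: T² ∝ a³, so T₂ = T₁ (a₂/a₁)^(3/2).
a₂/a₁ = 1.764, (a₂/a₁)^(3/2) = 2.342.
T₂ = 120.5 × 2.342 = 282.2 min.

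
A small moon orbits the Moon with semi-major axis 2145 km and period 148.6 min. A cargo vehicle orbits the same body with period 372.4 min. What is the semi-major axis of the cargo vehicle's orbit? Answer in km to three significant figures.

a₂ ≈ 3960 km

Kepler's third law: a³ ∝ T², so a₂ = a₁ (T₂/T₁)^(2/3).
T₂/T₁ = 2.506, (T₂/T₁)^(2/3) = 1.845.
a₂ = 2145 × 1.845 = 3958 km.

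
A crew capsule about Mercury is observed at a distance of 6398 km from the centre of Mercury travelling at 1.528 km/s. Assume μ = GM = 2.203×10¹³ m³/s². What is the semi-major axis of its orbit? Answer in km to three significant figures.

r = 6.398×10⁶ m.
Specific orbital energy ε = v²/2 − μ/r = (1528)²/2 − 2.203×10¹³/6.398×10⁶ = -2.276×10⁶ J/kg.
Since ε = −μ/(2a), a = −μ/(2ε) = 4.840×10⁶ m = 4839.9 km.

a ≈ 4840 km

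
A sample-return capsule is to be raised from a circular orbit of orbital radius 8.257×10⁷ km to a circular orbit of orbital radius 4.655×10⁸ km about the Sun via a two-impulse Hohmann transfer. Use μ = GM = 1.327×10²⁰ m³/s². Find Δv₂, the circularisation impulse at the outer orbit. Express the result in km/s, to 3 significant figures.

Δv ≈ 7.62 km/s

r₁ = 8.257×10⁷ km = 8.257×10¹⁰ m.
r₂ = 4.655×10⁸ km = 4.655×10¹¹ m.
Transfer ellipse a_t = (r₁ + r₂)/2 = 2.740×10¹¹ m.
At r₁: circular v_c1 = √(μ/r₁) = 40090 m/s; transfer-perihelion v_p = √[μ(2/r₁ − 1/a_t)] = 52250 m/s.
At r₂: circular v_c2 = √(μ/r₂) = 16880 m/s; transfer-aphelion v_a = √[μ(2/r₂ − 1/a_t)] = 9268 m/s.
Δv₂ = v_c2 − v_a = 7616 m/s.
= 7.616 km/s.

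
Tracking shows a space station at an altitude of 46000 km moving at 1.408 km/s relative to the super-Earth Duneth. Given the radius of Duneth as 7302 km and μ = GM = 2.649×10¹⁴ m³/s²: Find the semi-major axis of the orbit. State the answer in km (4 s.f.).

a ≈ 33290 km

r = 7302 + 46000 = 53302 km = 5.330×10⁷ m.
Vis-viva rearranged: 1/a = 2/r − v²/μ = 3.752×10⁻⁸ − 7.484×10⁻⁹ = 3.004×10⁻⁸ m⁻¹.
a = 3.329×10⁷ m = 33291 km.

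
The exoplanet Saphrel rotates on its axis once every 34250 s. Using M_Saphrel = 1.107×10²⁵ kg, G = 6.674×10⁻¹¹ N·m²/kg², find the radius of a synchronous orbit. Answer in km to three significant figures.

r_sync ≈ 28000 km

μ = GM = 6.674×10⁻¹¹ × 1.107×10²⁵ = 7.388×10¹⁴ m³/s².
A synchronous orbit has period T, so by Kepler's third law a = (μT²/4π²)^(1/3).
μT²/4π² = 7.388×10¹⁴ × (3.425×10⁴)² / 39.48 = 2.195×10²² m³.
a = 2.800×10⁷ m = 28000 km.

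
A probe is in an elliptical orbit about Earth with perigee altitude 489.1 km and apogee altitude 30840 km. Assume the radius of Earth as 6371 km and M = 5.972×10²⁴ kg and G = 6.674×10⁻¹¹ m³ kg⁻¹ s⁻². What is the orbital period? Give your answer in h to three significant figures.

μ = GM = 6.674×10⁻¹¹ × 5.972×10²⁴ = 3.986×10¹⁴ m³/s².
r_p = 6371 + 489.1 = 6860.1 km = 6.8601×10⁶ m.
r_a = 6371 + 30840 = 37211 km = 3.7211×10⁷ m.
Semi-major axis a = (r_p + r_a)/2 = (6860.1 + 37211)/2 = 22036 km = 2.204×10⁷ m.
By Kepler's third law T = 2π√(a³/μ) = 2π × 5.181×10³ = 3.255×10⁴ s.
= 9.043 h.

T ≈ 9.04 h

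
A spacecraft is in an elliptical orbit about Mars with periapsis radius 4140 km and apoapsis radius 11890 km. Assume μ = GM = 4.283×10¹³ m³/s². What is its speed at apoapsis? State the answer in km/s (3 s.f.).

v ≈ 1.36 km/s

Semi-major axis a = (r_p + r_a)/2 = 8015.0 km = 8.015×10⁶ m.
Vis-viva: v² = μ(2/r − 1/a) = 4.283×10¹³ × (1.682×10⁻⁷ − 1.248×10⁻⁷) = 1.861×10⁶ m²/s².
v = 1364 m/s = 1.364 km/s.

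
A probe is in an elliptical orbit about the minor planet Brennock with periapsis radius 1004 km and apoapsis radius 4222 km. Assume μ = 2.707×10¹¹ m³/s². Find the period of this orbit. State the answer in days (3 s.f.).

Semi-major axis a = (r_p + r_a)/2 = (1004.0 + 4222.0)/2 = 2613.0 km = 2.613×10⁶ m.
By Kepler's third law T = 2π√(a³/μ) = 2π × 8.118×10³ = 5.101×10⁴ s.
= 0.5904 days.

T ≈ 0.59 days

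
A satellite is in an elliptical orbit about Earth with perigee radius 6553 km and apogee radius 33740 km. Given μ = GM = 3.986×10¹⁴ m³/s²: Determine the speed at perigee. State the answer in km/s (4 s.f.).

Semi-major axis a = (r_p + r_a)/2 = 20146 km = 2.015×10⁷ m.
Vis-viva: v² = μ(2/r − 1/a) = 3.986×10¹⁴ × (3.052×10⁻⁷ − 4.964×10⁻⁸) = 1.019×10⁸ m²/s².
v = 10090 m/s = 10.09 km/s.

v ≈ 10.09 km/s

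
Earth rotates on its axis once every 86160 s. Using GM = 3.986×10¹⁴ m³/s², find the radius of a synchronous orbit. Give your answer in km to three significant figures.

A synchronous orbit has period T, so by Kepler's third law a = (μT²/4π²)^(1/3).
μT²/4π² = 3.986×10¹⁴ × (8.616×10⁴)² / 39.48 = 7.495×10²² m³.
a = 4.216×10⁷ m = 42163 km.

r_sync ≈ 42200 km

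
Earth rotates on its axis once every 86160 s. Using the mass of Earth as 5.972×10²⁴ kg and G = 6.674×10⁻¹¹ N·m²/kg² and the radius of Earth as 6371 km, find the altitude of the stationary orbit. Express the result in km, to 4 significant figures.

h_sync ≈ 35790 km

μ = GM = 6.674×10⁻¹¹ × 5.972×10²⁴ = 3.986×10¹⁴ m³/s².
A synchronous orbit has period T, so by Kepler's third law a = (μT²/4π²)^(1/3).
μT²/4π² = 3.986×10¹⁴ × (8.616×10⁴)² / 39.48 = 7.495×10²² m³.
a = 4.216×10⁷ m = 42162 km.
Altitude h = a − R = 42162 − 6371 = 35791 km.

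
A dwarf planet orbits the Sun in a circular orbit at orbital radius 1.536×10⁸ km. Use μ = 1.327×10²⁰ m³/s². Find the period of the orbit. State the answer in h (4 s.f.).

T ≈ 9121 h

r = 1.536×10⁸ km = 1.536×10¹¹ m.
Kepler's third law: T = 2π√(r³/μ) = 2π√((1.536×10¹¹)³ / 1.327×10²⁰).
r³/μ = 2.731×10¹³ s², so T = 2π × 5.226×10⁶ = 3.283×10⁷ s.
Converting: 3.283×10⁷ s ÷ 3600 = 9121 h.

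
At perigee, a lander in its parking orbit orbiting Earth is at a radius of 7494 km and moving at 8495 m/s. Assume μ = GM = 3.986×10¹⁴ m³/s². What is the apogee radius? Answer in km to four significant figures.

apogee radius ≈ 15810 km

r_p = 7.494×10⁶ m.
Specific energy ε = v²/2 − μ/r = -1.711×10⁷ J/kg, so a = −μ/(2ε) = 1.165×10⁷ m.
The apsides satisfy r_p + r_a = 2a, so the apogee radius is 2a − r_p = 1.581×10⁷ m = 15807 km.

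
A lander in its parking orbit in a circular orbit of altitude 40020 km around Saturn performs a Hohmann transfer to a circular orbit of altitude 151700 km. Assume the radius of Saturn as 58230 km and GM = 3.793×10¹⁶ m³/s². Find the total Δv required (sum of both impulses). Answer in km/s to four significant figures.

r₁ = 58230 + 40020 = 98250 km = 9.8250×10⁷ m.
r₂ = 58230 + 151700 = 209930 km = 2.0993×10⁸ m.
Transfer ellipse a_t = (r₁ + r₂)/2 = 1.541×10⁸ m.
At r₁: circular v_c1 = √(μ/r₁) = 19650 m/s; transfer-perikrone v_p = √[μ(2/r₁ − 1/a_t)] = 22930 m/s.
Δv₁ = v_p − v_c1 = 3285 m/s.
At r₂: circular v_c2 = √(μ/r₂) = 13440 m/s; transfer-apokrone v_a = √[μ(2/r₂ − 1/a_t)] = 10730 m/s.
Δv₂ = v_c2 − v_a = 2708 m/s.
Total Δv = Δv₁ + Δv₂ = 5994 m/s = 5.994 km/s.

Δv_total ≈ 5.994 km/s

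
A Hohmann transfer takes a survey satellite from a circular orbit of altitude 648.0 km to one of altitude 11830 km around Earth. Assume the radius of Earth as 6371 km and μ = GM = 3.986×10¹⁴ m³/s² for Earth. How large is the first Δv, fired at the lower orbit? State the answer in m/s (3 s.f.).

Δv ≈ 1520 m/s

r₁ = 6371 + 648.0 = 7019.0 km = 7.0190×10⁶ m.
r₂ = 6371 + 11830 = 18201 km = 1.8201×10⁷ m.
Transfer ellipse a_t = (r₁ + r₂)/2 = 1.261×10⁷ m.
At r₁: circular v_c1 = √(μ/r₁) = 7536 m/s; transfer-perigee v_p = √[μ(2/r₁ − 1/a_t)] = 9054 m/s.
Δv₁ = v_p − v_c1 = 1518 m/s.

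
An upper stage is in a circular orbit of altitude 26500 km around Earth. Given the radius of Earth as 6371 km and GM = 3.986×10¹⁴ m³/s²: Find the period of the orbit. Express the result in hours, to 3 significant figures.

T ≈ 16.5 hours

r = 6371 + 26500 = 32871 km = 3.2871×10⁷ m.
Kepler's third law: T = 2π√(r³/μ) = 2π√((3.287×10⁷)³ / 3.986×10¹⁴).
r³/μ = 8.910×10⁷ s², so T = 2π × 9.440×10³ = 5.931×10⁴ s.
Converting: 5.931×10⁴ s ÷ 3600 = 16.48 hours.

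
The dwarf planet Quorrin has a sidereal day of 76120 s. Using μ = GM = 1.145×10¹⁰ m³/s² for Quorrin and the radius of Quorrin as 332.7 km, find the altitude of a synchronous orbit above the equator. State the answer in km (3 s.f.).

A synchronous orbit has period T, so by Kepler's third law a = (μT²/4π²)^(1/3).
μT²/4π² = 1.145×10¹⁰ × (7.612×10⁴)² / 39.48 = 1.681×10¹⁸ m³.
a = 1.189×10⁶ m = 1188.9 km.
Altitude h = a − R = 1188.9 − 332.7 = 856.21 km.

h_sync ≈ 856 km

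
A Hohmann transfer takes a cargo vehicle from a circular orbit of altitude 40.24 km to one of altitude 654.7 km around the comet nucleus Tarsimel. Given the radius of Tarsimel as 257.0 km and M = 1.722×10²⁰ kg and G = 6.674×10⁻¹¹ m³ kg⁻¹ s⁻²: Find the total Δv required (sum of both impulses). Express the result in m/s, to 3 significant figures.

μ = GM = 6.674×10⁻¹¹ × 1.722×10²⁰ = 1.149×10¹⁰ m³/s².
r₁ = 257.0 + 40.24 = 297.24 km = 2.9724×10⁵ m.
r₂ = 257.0 + 654.7 = 911.70 km = 9.1170×10⁵ m.
Transfer ellipse a_t = (r₁ + r₂)/2 = 6.045×10⁵ m.
At r₁: circular v_c1 = √(μ/r₁) = 196.6 m/s; transfer-periapsis v_p = √[μ(2/r₁ − 1/a_t)] = 241.5 m/s.
Δv₁ = v_p − v_c1 = 44.85 m/s.
At r₂: circular v_c2 = √(μ/r₂) = 112.3 m/s; transfer-apoapsis v_a = √[μ(2/r₂ − 1/a_t)] = 78.73 m/s.
Δv₂ = v_c2 − v_a = 33.54 m/s.
Total Δv = Δv₁ + Δv₂ = 78.40 m/s.

Δv_total ≈ 78.4 m/s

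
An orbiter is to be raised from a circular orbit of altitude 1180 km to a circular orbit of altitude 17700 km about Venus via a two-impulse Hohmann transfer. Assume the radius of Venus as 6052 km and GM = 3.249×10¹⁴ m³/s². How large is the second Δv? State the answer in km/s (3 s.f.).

Δv ≈ 1.17 km/s

r₁ = 6052 + 1180 = 7232.0 km = 7.2320×10⁶ m.
r₂ = 6052 + 17700 = 23752 km = 2.3752×10⁷ m.
Transfer ellipse a_t = (r₁ + r₂)/2 = 1.549×10⁷ m.
At r₁: circular v_c1 = √(μ/r₁) = 6703 m/s; transfer-periapsis v_p = √[μ(2/r₁ − 1/a_t)] = 8299 m/s.
At r₂: circular v_c2 = √(μ/r₂) = 3698 m/s; transfer-apoapsis v_a = √[μ(2/r₂ − 1/a_t)] = 2527 m/s.
Δv₂ = v_c2 − v_a = 1172 m/s.
= 1.172 km/s.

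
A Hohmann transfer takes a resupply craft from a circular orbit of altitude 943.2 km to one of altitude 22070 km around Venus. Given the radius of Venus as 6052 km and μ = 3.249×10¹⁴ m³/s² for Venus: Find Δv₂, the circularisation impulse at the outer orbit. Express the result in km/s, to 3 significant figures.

Δv ≈ 1.25 km/s

r₁ = 6052 + 943.2 = 6995.2 km = 6.9952×10⁶ m.
r₂ = 6052 + 22070 = 28122 km = 2.8122×10⁷ m.
Transfer ellipse a_t = (r₁ + r₂)/2 = 1.756×10⁷ m.
At r₁: circular v_c1 = √(μ/r₁) = 6815 m/s; transfer-periapsis v_p = √[μ(2/r₁ − 1/a_t)] = 8625 m/s.
At r₂: circular v_c2 = √(μ/r₂) = 3399 m/s; transfer-apoapsis v_a = √[μ(2/r₂ − 1/a_t)] = 2145 m/s.
Δv₂ = v_c2 − v_a = 1254 m/s.
= 1.254 km/s.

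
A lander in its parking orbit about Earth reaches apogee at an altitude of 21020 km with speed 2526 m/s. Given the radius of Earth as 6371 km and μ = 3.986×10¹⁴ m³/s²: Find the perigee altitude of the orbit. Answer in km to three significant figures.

r_a = 6371 + 21020 = 27391 km = 2.739×10⁷ m.
Specific energy ε = v²/2 − μ/r = -1.136×10⁷ J/kg, so a = −μ/(2ε) = 1.754×10⁷ m.
The apsides satisfy r_p + r_a = 2a, so the perigee radius is 2a − r_a = 7.691×10⁶ m = 7691.2 km.
Perigee altitude = 7691.2 − 6371 = 1320.2 km.

perigee altitude ≈ 1320 km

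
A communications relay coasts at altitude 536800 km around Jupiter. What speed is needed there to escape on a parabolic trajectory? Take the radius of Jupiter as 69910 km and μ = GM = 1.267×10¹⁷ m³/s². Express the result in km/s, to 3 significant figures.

v_esc ≈ 20.4 km/s

r = 69910 + 536800 = 606710 km = 6.0671×10⁸ m.
Escape speed v_esc = √(2μ/r) = √(2 × 1.267×10¹⁷ / 6.067×10⁸) = √(4.177×10⁸) = 20440 m/s.
= 20.44 km/s.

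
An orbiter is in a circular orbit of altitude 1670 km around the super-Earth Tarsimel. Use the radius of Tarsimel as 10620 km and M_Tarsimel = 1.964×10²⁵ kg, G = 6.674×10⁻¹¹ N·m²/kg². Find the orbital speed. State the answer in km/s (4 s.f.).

v ≈ 10.33 km/s

μ = GM = 6.674×10⁻¹¹ × 1.964×10²⁵ = 1.311×10¹⁵ m³/s².
r = 10620 + 1670 = 12290 km = 1.2290×10⁷ m.
For a circular orbit v = √(μ/r) = √(1.311×10¹⁵ / 1.229×10⁷) = √(1.067×10⁸) = 10330 m/s.
That is 10.33 km/s.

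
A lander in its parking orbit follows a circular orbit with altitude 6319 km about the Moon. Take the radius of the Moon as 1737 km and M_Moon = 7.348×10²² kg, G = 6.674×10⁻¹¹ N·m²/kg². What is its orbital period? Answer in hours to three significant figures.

μ = GM = 6.674×10⁻¹¹ × 7.348×10²² = 4.904×10¹² m³/s².
r = 1737 + 6319 = 8056.0 km = 8.0560×10⁶ m.
Kepler's third law: T = 2π√(r³/μ) = 2π√((8.056×10⁶)³ / 4.904×10¹²).
r³/μ = 1.066×10⁸ s², so T = 2π × 1.033×10⁴ = 6.488×10⁴ s.
Converting: 6.488×10⁴ s ÷ 3600 = 18.02 hours.

T ≈ 18.0 hours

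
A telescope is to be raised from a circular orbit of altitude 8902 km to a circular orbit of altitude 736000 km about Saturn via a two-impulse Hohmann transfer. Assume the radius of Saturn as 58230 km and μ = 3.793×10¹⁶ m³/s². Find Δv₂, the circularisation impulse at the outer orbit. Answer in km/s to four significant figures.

Δv ≈ 4.182 km/s

r₁ = 58230 + 8902 = 67132 km = 6.7132×10⁷ m.
r₂ = 58230 + 736000 = 794230 km = 7.9423×10⁸ m.
Transfer ellipse a_t = (r₁ + r₂)/2 = 4.307×10⁸ m.
At r₁: circular v_c1 = √(μ/r₁) = 23770 m/s; transfer-perikrone v_p = √[μ(2/r₁ − 1/a_t)] = 32280 m/s.
At r₂: circular v_c2 = √(μ/r₂) = 6911 m/s; transfer-apokrone v_a = √[μ(2/r₂ − 1/a_t)] = 2728 m/s.
Δv₂ = v_c2 − v_a = 4182 m/s.
= 4.182 km/s.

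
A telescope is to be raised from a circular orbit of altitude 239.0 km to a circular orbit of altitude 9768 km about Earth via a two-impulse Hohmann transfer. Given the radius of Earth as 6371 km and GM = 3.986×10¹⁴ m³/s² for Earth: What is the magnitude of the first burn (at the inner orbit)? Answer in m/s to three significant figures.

Δv ≈ 1480 m/s

r₁ = 6371 + 239.0 = 6610.0 km = 6.6100×10⁶ m.
r₂ = 6371 + 9768 = 16139 km = 1.6139×10⁷ m.
Transfer ellipse a_t = (r₁ + r₂)/2 = 1.137×10⁷ m.
At r₁: circular v_c1 = √(μ/r₁) = 7765 m/s; transfer-perigee v_p = √[μ(2/r₁ − 1/a_t)] = 9250 m/s.
Δv₁ = v_p − v_c1 = 1484 m/s.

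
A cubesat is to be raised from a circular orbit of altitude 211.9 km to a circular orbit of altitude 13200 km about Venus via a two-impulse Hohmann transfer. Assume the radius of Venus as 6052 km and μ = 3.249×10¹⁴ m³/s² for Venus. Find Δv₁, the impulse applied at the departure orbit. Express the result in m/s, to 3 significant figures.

r₁ = 6052 + 211.9 = 6263.9 km = 6.2639×10⁶ m.
r₂ = 6052 + 13200 = 19252 km = 1.9252×10⁷ m.
Transfer ellipse a_t = (r₁ + r₂)/2 = 1.276×10⁷ m.
At r₁: circular v_c1 = √(μ/r₁) = 7202 m/s; transfer-periapsis v_p = √[μ(2/r₁ − 1/a_t)] = 8847 m/s.
Δv₁ = v_p − v_c1 = 1645 m/s.

Δv ≈ 1650 m/s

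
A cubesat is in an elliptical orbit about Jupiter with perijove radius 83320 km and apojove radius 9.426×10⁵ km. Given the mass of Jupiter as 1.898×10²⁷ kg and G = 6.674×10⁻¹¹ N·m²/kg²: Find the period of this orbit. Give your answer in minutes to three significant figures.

T ≈ 3420 minutes

μ = GM = 6.674×10⁻¹¹ × 1.898×10²⁷ = 1.267×10¹⁷ m³/s².
Semi-major axis a = (r_p + r_a)/2 = (83320 + 9.4260×10⁵)/2 = 5.1296×10⁵ km = 5.130×10⁸ m.
By Kepler's third law T = 2π√(a³/μ) = 2π × 3.264×10⁴ = 2.051×10⁵ s.
= 3418 minutes.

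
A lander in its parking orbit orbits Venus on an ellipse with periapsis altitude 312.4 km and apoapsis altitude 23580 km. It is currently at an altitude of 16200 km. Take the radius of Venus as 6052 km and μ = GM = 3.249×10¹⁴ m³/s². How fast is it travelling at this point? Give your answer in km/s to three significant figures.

v ≈ 3.34 km/s

r_p = 6052 + 312.4 = 6364.4 km = 6.3644×10⁶ m.
r_a = 6052 + 23580 = 29632 km = 2.9632×10⁷ m.
r = 6052 + 16200 = 22252 km = 2.225×10⁷ m.
Semi-major axis a = (r_p + r_a)/2 = 17998 km = 1.800×10⁷ m.
Vis-viva: v² = μ(2/r − 1/a) = 3.249×10¹⁴ × (8.988×10⁻⁸ − 5.556×10⁻⁸) = 1.115×10⁷ m²/s².
v = 3339 m/s = 3.339 km/s.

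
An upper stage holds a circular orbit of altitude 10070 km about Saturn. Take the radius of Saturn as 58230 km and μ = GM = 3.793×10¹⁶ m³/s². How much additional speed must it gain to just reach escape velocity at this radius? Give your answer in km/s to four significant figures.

r = 58230 + 10070 = 68300 km = 6.8300×10⁷ m.
Circular speed v_c = √(μ/r) = 23570 m/s.
Escape speed v_esc = √(2μ/r) = √2 × v_c = 33330 m/s.
Δv = v_esc − v_c = 9761 m/s = 9.761 km/s.

Δv ≈ 9.761 km/s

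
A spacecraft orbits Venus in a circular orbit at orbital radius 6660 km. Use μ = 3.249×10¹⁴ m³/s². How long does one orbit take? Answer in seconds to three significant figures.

T ≈ 5990 seconds

r = 6660 km = 6.660×10⁶ m.
Kepler's third law: T = 2π√(r³/μ) = 2π√((6.660×10⁶)³ / 3.249×10¹⁴).
r³/μ = 9.092×10⁵ s², so T = 2π × 9.535×10² = 5.991×10³ s.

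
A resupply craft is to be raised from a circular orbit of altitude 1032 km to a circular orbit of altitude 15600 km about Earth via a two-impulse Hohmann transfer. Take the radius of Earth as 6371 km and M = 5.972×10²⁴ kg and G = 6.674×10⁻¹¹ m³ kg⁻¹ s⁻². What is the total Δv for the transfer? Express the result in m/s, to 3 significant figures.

Δv_total ≈ 2870 m/s

μ = GM = 6.674×10⁻¹¹ × 5.972×10²⁴ = 3.986×10¹⁴ m³/s².
r₁ = 6371 + 1032 = 7403.0 km = 7.4030×10⁶ m.
r₂ = 6371 + 15600 = 21971 km = 2.1971×10⁷ m.
Transfer ellipse a_t = (r₁ + r₂)/2 = 1.469×10⁷ m.
At r₁: circular v_c1 = √(μ/r₁) = 7338 m/s; transfer-perigee v_p = √[μ(2/r₁ − 1/a_t)] = 8974 m/s.
Δv₁ = v_p − v_c1 = 1637 m/s.
At r₂: circular v_c2 = √(μ/r₂) = 4259 m/s; transfer-apogee v_a = √[μ(2/r₂ − 1/a_t)] = 3024 m/s.
Δv₂ = v_c2 − v_a = 1235 m/s.
Total Δv = Δv₁ + Δv₂ = 2872 m/s.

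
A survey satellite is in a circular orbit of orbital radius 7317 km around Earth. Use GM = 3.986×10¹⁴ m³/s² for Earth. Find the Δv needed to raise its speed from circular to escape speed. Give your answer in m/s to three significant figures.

Δv ≈ 3060 m/s

r = 7317 km = 7.317×10⁶ m.
Circular speed v_c = √(μ/r) = 7381 m/s.
Escape speed v_esc = √(2μ/r) = √2 × v_c = 10440 m/s.
Δv = v_esc − v_c = 3057 m/s.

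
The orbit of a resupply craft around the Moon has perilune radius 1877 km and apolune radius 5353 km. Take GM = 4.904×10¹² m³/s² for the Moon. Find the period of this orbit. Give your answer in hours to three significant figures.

Semi-major axis a = (r_p + r_a)/2 = (1877.0 + 5353.0)/2 = 3615.0 km = 3.615×10⁶ m.
By Kepler's third law T = 2π√(a³/μ) = 2π × 3.104×10³ = 1.950×10⁴ s.
= 5.417 hours.

T ≈ 5.42 hours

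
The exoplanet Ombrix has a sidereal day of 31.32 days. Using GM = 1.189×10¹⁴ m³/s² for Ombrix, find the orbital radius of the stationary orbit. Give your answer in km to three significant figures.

T = 31.32 days = 2.706×10⁶ s.
A synchronous orbit has period T, so by Kepler's third law a = (μT²/4π²)^(1/3).
μT²/4π² = 1.189×10¹⁴ × (2.706×10⁶)² / 39.48 = 2.205×10²⁵ m³.
a = 2.804×10⁸ m = 2.8043×10⁵ km.

r_sync ≈ 2.80×10⁵ km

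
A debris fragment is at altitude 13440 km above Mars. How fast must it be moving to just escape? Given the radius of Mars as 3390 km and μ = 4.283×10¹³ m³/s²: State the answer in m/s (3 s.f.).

r = 3390 + 13440 = 16830 km = 1.6830×10⁷ m.
Escape speed v_esc = √(2μ/r) = √(2 × 4.283×10¹³ / 1.683×10⁷) = √(5.090×10⁶) = 2256 m/s.

v_esc ≈ 2260 m/s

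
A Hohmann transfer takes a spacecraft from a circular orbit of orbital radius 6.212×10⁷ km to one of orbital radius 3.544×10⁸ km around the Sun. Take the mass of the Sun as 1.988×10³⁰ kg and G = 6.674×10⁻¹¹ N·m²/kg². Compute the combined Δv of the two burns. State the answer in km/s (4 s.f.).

μ = GM = 6.674×10⁻¹¹ × 1.988×10³⁰ = 1.327×10²⁰ m³/s².
r₁ = 6.212×10⁷ km = 6.212×10¹⁰ m.
r₂ = 3.544×10⁸ km = 3.544×10¹¹ m.
Transfer ellipse a_t = (r₁ + r₂)/2 = 2.083×10¹¹ m.
At r₁: circular v_c1 = √(μ/r₁) = 46220 m/s; transfer-perihelion v_p = √[μ(2/r₁ − 1/a_t)] = 60290 m/s.
Δv₁ = v_p − v_c1 = 14070 m/s.
At r₂: circular v_c2 = √(μ/r₂) = 19350 m/s; transfer-aphelion v_a = √[μ(2/r₂ − 1/a_t)] = 10570 m/s.
Δv₂ = v_c2 − v_a = 8781 m/s.
Total Δv = Δv₁ + Δv₂ = 22850 m/s = 22.85 km/s.

Δv_total ≈ 22.85 km/s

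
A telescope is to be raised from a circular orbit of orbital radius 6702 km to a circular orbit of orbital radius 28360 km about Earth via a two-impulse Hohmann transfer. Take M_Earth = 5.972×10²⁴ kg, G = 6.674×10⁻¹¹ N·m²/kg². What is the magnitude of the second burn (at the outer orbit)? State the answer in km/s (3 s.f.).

Δv ≈ 1.43 km/s

μ = GM = 6.674×10⁻¹¹ × 5.972×10²⁴ = 3.986×10¹⁴ m³/s².
r₁ = 6702 km = 6.702×10⁶ m.
r₂ = 28360 km = 2.836×10⁷ m.
Transfer ellipse a_t = (r₁ + r₂)/2 = 1.753×10⁷ m.
At r₁: circular v_c1 = √(μ/r₁) = 7712 m/s; transfer-perigee v_p = √[μ(2/r₁ − 1/a_t)] = 9808 m/s.
At r₂: circular v_c2 = √(μ/r₂) = 3749 m/s; transfer-apogee v_a = √[μ(2/r₂ − 1/a_t)] = 2318 m/s.
Δv₂ = v_c2 − v_a = 1431 m/s.
= 1.431 km/s.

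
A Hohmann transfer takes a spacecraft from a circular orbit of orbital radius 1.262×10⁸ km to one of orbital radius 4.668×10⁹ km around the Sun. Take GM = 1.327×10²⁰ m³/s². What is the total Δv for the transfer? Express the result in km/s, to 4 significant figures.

Δv_total ≈ 16.93 km/s

r₁ = 1.262×10⁸ km = 1.262×10¹¹ m.
r₂ = 4.668×10⁹ km = 4.668×10¹² m.
Transfer ellipse a_t = (r₁ + r₂)/2 = 2.397×10¹² m.
At r₁: circular v_c1 = √(μ/r₁) = 32430 m/s; transfer-perihelion v_p = √[μ(2/r₁ − 1/a_t)] = 45250 m/s.
Δv₁ = v_p − v_c1 = 12820 m/s.
At r₂: circular v_c2 = √(μ/r₂) = 5332 m/s; transfer-aphelion v_a = √[μ(2/r₂ − 1/a_t)] = 1223 m/s.
Δv₂ = v_c2 − v_a = 4108 m/s.
Total Δv = Δv₁ + Δv₂ = 16930 m/s = 16.93 km/s.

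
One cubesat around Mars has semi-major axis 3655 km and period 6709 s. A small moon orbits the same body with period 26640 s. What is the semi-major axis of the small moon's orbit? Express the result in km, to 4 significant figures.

Kepler's third law: a³ ∝ T², so a₂ = a₁ (T₂/T₁)^(2/3).
T₂/T₁ = 3.971, (T₂/T₁)^(2/3) = 2.508.
a₂ = 3655 × 2.508 = 9165 km.

a₂ ≈ 9165 km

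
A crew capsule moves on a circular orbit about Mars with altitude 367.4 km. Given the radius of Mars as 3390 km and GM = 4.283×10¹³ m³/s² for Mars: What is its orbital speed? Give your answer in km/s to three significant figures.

v ≈ 3.38 km/s

r = 3390 + 367.4 = 3757.4 km = 3.7574×10⁶ m.
For a circular orbit v = √(μ/r) = √(4.283×10¹³ / 3.757×10⁶) = √(1.140×10⁷) = 3376 m/s.
That is 3.376 km/s.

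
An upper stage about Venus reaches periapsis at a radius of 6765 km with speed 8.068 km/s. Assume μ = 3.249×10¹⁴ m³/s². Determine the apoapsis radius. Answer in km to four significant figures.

r_p = 6.765×10⁶ m.
Specific energy ε = v²/2 − μ/r = -1.548×10⁷ J/kg, so a = −μ/(2ε) = 1.049×10⁷ m.
The apsides satisfy r_p + r_a = 2a, so the apoapsis radius is 2a − r_p = 1.422×10⁷ m = 14223 km.

apoapsis radius ≈ 14220 km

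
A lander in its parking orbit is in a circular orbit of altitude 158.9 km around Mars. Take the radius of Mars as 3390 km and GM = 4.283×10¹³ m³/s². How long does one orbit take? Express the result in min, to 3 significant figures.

r = 3390 + 158.9 = 3548.9 km = 3.5489×10⁶ m.
Kepler's third law: T = 2π√(r³/μ) = 2π√((3.549×10⁶)³ / 4.283×10¹³).
r³/μ = 1.044×10⁶ s², so T = 2π × 1.022×10³ = 6.419×10³ s.
Converting: 6.419×10³ s ÷ 60.00 = 107.0 min.

T ≈ 107 min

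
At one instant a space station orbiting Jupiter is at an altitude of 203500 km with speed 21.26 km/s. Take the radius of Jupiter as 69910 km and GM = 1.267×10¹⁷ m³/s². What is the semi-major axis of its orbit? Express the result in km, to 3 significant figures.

r = 69910 + 203500 = 2.7341×10⁵ km = 2.734×10⁸ m.
Specific orbital energy ε = v²/2 − μ/r = (21260)²/2 − 1.267×10¹⁷/2.734×10⁸ = -2.374×10⁸ J/kg.
Since ε = −μ/(2a), a = −μ/(2ε) = 2.668×10⁸ m = 2.6683×10⁵ km.

a ≈ 2.67×10⁵ km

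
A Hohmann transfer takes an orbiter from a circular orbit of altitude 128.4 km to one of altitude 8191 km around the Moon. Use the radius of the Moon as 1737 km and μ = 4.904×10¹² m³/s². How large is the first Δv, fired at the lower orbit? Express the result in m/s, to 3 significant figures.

r₁ = 1737 + 128.4 = 1865.4 km = 1.8654×10⁶ m.
r₂ = 1737 + 8191 = 9928.0 km = 9.9280×10⁶ m.
Transfer ellipse a_t = (r₁ + r₂)/2 = 5.897×10⁶ m.
At r₁: circular v_c1 = √(μ/r₁) = 1621 m/s; transfer-perilune v_p = √[μ(2/r₁ − 1/a_t)] = 2104 m/s.
Δv₁ = v_p − v_c1 = 482.5 m/s.

Δv ≈ 482 m/s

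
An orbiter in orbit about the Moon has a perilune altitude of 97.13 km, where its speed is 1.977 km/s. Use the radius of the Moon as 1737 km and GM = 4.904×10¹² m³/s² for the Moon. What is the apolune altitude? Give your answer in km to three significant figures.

apolune altitude ≈ 3240 km

r_p = 1737 + 97.13 = 1834.1 km = 1.834×10⁶ m.
Specific energy ε = v²/2 − μ/r = -7.195×10⁵ J/kg, so a = −μ/(2ε) = 3.408×10⁶ m.
The apsides satisfy r_p + r_a = 2a, so the apolune radius is 2a − r_p = 4.982×10⁶ m = 4981.9 km.
Apolune altitude = 4981.9 − 1737 = 3244.9 km.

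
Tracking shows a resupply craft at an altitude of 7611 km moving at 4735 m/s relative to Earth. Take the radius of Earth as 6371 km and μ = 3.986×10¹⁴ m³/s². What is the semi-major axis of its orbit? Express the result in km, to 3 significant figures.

a ≈ 11500 km

r = 6371 + 7611 = 13982 km = 1.398×10⁷ m.
Specific orbital energy ε = v²/2 − μ/r = (4735)²/2 − 3.986×10¹⁴/1.398×10⁷ = -1.730×10⁷ J/kg.
Since ε = −μ/(2a), a = −μ/(2ε) = 1.152×10⁷ m = 11522 km.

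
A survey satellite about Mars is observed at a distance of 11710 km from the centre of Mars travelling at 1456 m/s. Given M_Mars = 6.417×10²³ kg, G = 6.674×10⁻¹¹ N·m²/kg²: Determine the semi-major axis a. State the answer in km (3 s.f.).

a ≈ 8240 km

μ = GM = 6.674×10⁻¹¹ × 6.417×10²³ = 4.283×10¹³ m³/s².
r = 1.171×10⁷ m.
Specific orbital energy ε = v²/2 − μ/r = (1456)²/2 − 4.283×10¹³/1.171×10⁷ = -2.597×10⁶ J/kg.
Since ε = −μ/(2a), a = −μ/(2ε) = 8.244×10⁶ m = 8244.4 km.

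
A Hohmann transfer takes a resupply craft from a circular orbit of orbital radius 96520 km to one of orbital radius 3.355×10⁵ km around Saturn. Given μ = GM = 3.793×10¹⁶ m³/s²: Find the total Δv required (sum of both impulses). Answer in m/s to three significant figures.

r₁ = 96520 km = 9.652×10⁷ m.
r₂ = 3.355×10⁵ km = 3.355×10⁸ m.
Transfer ellipse a_t = (r₁ + r₂)/2 = 2.160×10⁸ m.
At r₁: circular v_c1 = √(μ/r₁) = 19820 m/s; transfer-perikrone v_p = √[μ(2/r₁ − 1/a_t)] = 24710 m/s.
Δv₁ = v_p − v_c1 = 4882 m/s.
At r₂: circular v_c2 = √(μ/r₂) = 10630 m/s; transfer-apokrone v_a = √[μ(2/r₂ − 1/a_t)] = 7108 m/s.
Δv₂ = v_c2 − v_a = 3525 m/s.
Total Δv = Δv₁ + Δv₂ = 8407 m/s.

Δv_total ≈ 8410 m/s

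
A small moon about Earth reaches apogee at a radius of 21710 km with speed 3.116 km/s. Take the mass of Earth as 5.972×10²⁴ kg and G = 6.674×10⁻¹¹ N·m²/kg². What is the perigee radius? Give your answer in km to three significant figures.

perigee radius ≈ 7800 km

μ = GM = 6.674×10⁻¹¹ × 5.972×10²⁴ = 3.986×10¹⁴ m³/s².
r_a = 2.171×10⁷ m.
Specific energy ε = v²/2 − μ/r = -1.350×10⁷ J/kg, so a = −μ/(2ε) = 1.476×10⁷ m.
The apsides satisfy r_p + r_a = 2a, so the perigee radius is 2a − r_a = 7.805×10⁶ m = 7804.7 km.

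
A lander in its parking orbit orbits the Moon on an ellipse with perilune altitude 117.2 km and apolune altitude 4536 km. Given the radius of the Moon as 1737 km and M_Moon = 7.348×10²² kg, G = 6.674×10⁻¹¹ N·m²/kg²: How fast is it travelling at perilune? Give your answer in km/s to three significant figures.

v ≈ 2.02 km/s

μ = GM = 6.674×10⁻¹¹ × 7.348×10²² = 4.904×10¹² m³/s².
r_p = 1737 + 117.2 = 1854.2 km = 1.8542×10⁶ m.
r_a = 1737 + 4536 = 6273.0 km = 6.2730×10⁶ m.
Semi-major axis a = (r_p + r_a)/2 = 4063.6 km = 4.064×10⁶ m.
Vis-viva: v² = μ(2/r − 1/a) = 4.904×10¹² × (1.079×10⁻⁶ − 2.461×10⁻⁷) = 4.083×10⁶ m²/s².
v = 2021 m/s = 2.021 km/s.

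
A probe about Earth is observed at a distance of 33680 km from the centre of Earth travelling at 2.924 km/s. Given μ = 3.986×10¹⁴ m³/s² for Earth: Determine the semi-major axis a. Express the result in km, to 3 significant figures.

r = 3.368×10⁷ m.
Specific orbital energy ε = v²/2 − μ/r = (2924)²/2 − 3.986×10¹⁴/3.368×10⁷ = -7.560×10⁶ J/kg.
Since ε = −μ/(2a), a = −μ/(2ε) = 2.636×10⁷ m = 26362 km.

a ≈ 26400 km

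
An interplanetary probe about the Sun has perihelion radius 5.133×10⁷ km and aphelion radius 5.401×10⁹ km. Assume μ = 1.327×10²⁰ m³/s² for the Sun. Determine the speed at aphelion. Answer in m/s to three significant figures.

Semi-major axis a = (r_p + r_a)/2 = 2.7262×10⁹ km = 2.726×10¹² m.
Vis-viva: v² = μ(2/r − 1/a) = 1.327×10²⁰ × (3.703×10⁻¹³ − 3.668×10⁻¹³) = 4.626×10⁵ m²/s².
v = 680.2 m/s.

v ≈ 680 m/s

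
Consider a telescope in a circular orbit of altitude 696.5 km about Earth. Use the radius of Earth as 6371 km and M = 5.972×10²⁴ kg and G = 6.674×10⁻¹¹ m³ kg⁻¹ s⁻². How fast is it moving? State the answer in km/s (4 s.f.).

v ≈ 7.510 km/s

μ = GM = 6.674×10⁻¹¹ × 5.972×10²⁴ = 3.986×10¹⁴ m³/s².
r = 6371 + 696.5 = 7067.5 km = 7.0675×10⁶ m.
For a circular orbit v = √(μ/r) = √(3.986×10¹⁴ / 7.068×10⁶) = √(5.639×10⁷) = 7510 m/s.
That is 7.510 km/s.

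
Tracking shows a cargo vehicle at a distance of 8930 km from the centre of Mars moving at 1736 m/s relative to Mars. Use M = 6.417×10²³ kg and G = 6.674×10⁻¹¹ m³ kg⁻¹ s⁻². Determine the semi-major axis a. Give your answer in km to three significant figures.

a ≈ 6510 km

μ = GM = 6.674×10⁻¹¹ × 6.417×10²³ = 4.283×10¹³ m³/s².
r = 8.930×10⁶ m.
Specific orbital energy ε = v²/2 − μ/r = (1736)²/2 − 4.283×10¹³/8.930×10⁶ = -3.289×10⁶ J/kg.
Since ε = −μ/(2a), a = −μ/(2ε) = 6.511×10⁶ m = 6510.6 km.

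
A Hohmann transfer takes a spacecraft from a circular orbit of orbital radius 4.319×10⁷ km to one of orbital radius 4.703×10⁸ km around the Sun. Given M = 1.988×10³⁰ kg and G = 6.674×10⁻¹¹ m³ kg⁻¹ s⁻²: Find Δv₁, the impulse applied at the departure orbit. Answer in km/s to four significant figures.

Δv ≈ 19.59 km/s

μ = GM = 6.674×10⁻¹¹ × 1.988×10³⁰ = 1.327×10²⁰ m³/s².
r₁ = 4.319×10⁷ km = 4.319×10¹⁰ m.
r₂ = 4.703×10⁸ km = 4.703×10¹¹ m.
Transfer ellipse a_t = (r₁ + r₂)/2 = 2.567×10¹¹ m.
At r₁: circular v_c1 = √(μ/r₁) = 55430 m/s; transfer-perihelion v_p = √[μ(2/r₁ − 1/a_t)] = 75010 m/s.
Δv₁ = v_p − v_c1 = 19590 m/s.
= 19.59 km/s.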